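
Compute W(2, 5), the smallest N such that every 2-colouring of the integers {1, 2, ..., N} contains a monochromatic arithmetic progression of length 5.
W(2, 5) = 178

W(2, 5) = 178. The lower bound W(2, 5) > 177 comes from an explicit good 2-colouring of [1, 177]; the upper bound W(2, 5) ≤ 178 was verified by exhaustive search over 2-colourings of [1, 178].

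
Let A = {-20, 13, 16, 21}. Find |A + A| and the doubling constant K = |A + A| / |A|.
K = |A + A| / |A| = 10/4 = 5/2

Enumerate A + A = {a + b : a, b ∈ A}. With |A| = 4, there are |A|^2 = 16 ordered sum pairs; collecting distinct values, A + A = {-40, -7, -4, 1, 26, 29, 32, 34, 37, 42}, so |A + A| = 10. Thus K = 10/4 = 5/2. For comparison, the minimum possible |A + A| over all 4-element sets is 2·4 − 1 = 7 (so min K = 7/4), attained only by arithmetic progressions.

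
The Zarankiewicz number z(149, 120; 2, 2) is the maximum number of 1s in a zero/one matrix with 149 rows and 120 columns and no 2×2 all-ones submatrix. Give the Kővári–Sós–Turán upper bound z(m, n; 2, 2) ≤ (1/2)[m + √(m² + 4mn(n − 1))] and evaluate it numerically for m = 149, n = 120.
z(149, 120; 2, 2) ≤ (1/2)[149 + √(149² + 4·149·120·119)] = (1/2)[149 + √8533081] = 1535.0719

Kővári–Sós–Turán: let r_1, ..., r_149 be the row sums and z = Σ r_i the total number of 1s. Each pair of columns can share at most one row with both entries 1 (else a 2×2 all-ones block appears), so Σ_i C(r_i, 2) ≤ C(120, 2) = 7140. By convexity Σ_i C(r_i, 2) ≥ 149·C(z/149, 2) = z(z − 149)/(2·149), giving z² − 149z − 149·120·119 ≤ 0 and hence z ≤ (1/2)[149 + √(22201 + 4·2127720)] = (1/2)[149 + √8533081] ≈ (1/2)(149 + 2921.1438) = 1535.0719.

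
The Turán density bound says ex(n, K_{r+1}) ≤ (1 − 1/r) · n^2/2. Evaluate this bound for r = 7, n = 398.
Turán density bound = (6/7) · 398^2/2 = 475212/7 ≈ 67887.4286

Turán's theorem: ex(n, K_{r+1}) is achieved by the complete r-partite Turán graph T(n, r) with parts as balanced as possible, and is at most (1 − 1/r) · n^2/2. For r = 7, n = 398: the density bound is (6/7) · 158404/2 = 475212/7 ≈ 67887.4286. The integer-valued extremum is e(T(398, 7)) = 67887, which is strictly less than the density bound 475212/7 since 7 ∤ 398 (the parts of T(398, 7) cannot all be equal).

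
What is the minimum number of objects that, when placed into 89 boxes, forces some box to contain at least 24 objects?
n = (24 − 1)·89 + 1 = 2048

By the generalised pigeonhole principle, to guarantee some box contains ≥ r objects we need more than (r − 1) · k objects total. Threshold: n = (r − 1) · k + 1. With r = 24 and k = 89: n = 23 · 89 + 1 = 2047 + 1 = 2048. For n = 2047 = 23 · 89, we can put exactly 23 objects in every box, avoiding 24 in any single one — so 2048 is tight.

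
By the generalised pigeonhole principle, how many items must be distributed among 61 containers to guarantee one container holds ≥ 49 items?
n = (49 − 1)·61 + 1 = 2929

By the generalised pigeonhole principle, to guarantee some box contains ≥ r objects we need more than (r − 1) · k objects total. Threshold: n = (r − 1) · k + 1. With r = 49 and k = 61: n = 48 · 61 + 1 = 2928 + 1 = 2929. For n = 2928 = 48 · 61, we can put exactly 48 objects in every box, avoiding 49 in any single one — so 2929 is tight.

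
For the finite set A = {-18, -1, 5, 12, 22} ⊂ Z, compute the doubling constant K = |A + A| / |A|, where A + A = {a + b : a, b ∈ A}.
K = |A + A| / |A| = 14/5

Enumerate A + A = {a + b : a, b ∈ A}. With |A| = 5, there are |A|^2 = 25 ordered sum pairs; collecting distinct values, A + A = {-36, -19, -13, -6, -2, 4, 10, 11, 17, 21, 24, 27, 34, 44}, so |A + A| = 14. Thus K = 14/5. For comparison, the minimum possible |A + A| over all 5-element sets is 2·5 − 1 = 9 (so min K = 9/5), attained only by arithmetic progressions.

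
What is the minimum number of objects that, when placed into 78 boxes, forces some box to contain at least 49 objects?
n = (49 − 1)·78 + 1 = 3745

By the generalised pigeonhole principle, to guarantee some box contains ≥ r objects we need more than (r − 1) · k objects total. Threshold: n = (r − 1) · k + 1. With r = 49 and k = 78: n = 48 · 78 + 1 = 3744 + 1 = 3745. For n = 3744 = 48 · 78, we can put exactly 48 objects in every box, avoiding 49 in any single one — so 3745 is tight.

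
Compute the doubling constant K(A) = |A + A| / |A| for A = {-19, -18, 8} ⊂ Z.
K = |A + A| / |A| = 6/3 = 2

Enumerate A + A = {a + b : a, b ∈ A}. With |A| = 3, there are |A|^2 = 9 ordered sum pairs; collecting distinct values, A + A = {-38, -37, -36, -11, -10, 16}, so |A + A| = 6. Thus K = 6/3 = 2. For comparison, the minimum possible |A + A| over all 3-element sets is 2·3 − 1 = 5 (so min K = 5/3), attained only by arithmetic progressions.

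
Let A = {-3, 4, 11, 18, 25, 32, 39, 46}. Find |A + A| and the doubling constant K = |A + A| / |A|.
K = |A + A| / |A| = 15/8

Enumerate A + A = {a + b : a, b ∈ A}. With |A| = 8, there are |A|^2 = 64 ordered sum pairs; collecting distinct values, A + A = {-6, 1, 8, 15, 22, 29, 36, 43, 50, 57, 64, 71, 78, 85, 92}, so |A + A| = 15. Thus K = 15/8. Here |A + A| = 2|A| − 1 = 15, the minimum possible — so K = 15/8 is minimal, which holds iff A is an arithmetic progression.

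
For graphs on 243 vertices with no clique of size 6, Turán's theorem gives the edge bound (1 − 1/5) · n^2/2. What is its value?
Turán density bound = (4/5) · 243^2/2 = 118098/5 ≈ 23619.6

Turán's theorem: ex(n, K_{r+1}) is achieved by the complete r-partite Turán graph T(n, r) with parts as balanced as possible, and is at most (1 − 1/r) · n^2/2. For r = 5, n = 243: the density bound is (4/5) · 59049/2 = 118098/5 ≈ 23619.6. The integer-valued extremum is e(T(243, 5)) = 23619, which is strictly less than the density bound 118098/5 since 5 ∤ 243 (the parts of T(243, 5) cannot all be equal).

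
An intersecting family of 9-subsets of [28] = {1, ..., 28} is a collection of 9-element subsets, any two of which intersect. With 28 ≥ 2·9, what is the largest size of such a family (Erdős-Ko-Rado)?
max |F| = C(27, 8) = 2220075

The Erdős-Ko-Rado theorem states: for n ≥ 2k, an intersecting family of k-subsets of an n-element set has size at most C(n − 1, k − 1), with equality for 'star' families {A ⊆ [n] : |A| = k, i ∈ A} (fix an element i). For n = 28, k = 9: C(27, 8) = 2220075.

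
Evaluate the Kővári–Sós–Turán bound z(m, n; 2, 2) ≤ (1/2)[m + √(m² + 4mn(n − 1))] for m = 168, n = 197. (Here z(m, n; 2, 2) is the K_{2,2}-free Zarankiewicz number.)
z(168, 197; 2, 2) ≤ (1/2)[168 + √(168² + 4·168·197·196)] = (1/2)[168 + √25975488] = 2632.3077

Kővári–Sós–Turán: let r_1, ..., r_168 be the row sums and z = Σ r_i the total number of 1s. Each pair of columns can share at most one row with both entries 1 (else a 2×2 all-ones block appears), so Σ_i C(r_i, 2) ≤ C(197, 2) = 19306. By convexity Σ_i C(r_i, 2) ≥ 168·C(z/168, 2) = z(z − 168)/(2·168), giving z² − 168z − 168·197·196 ≤ 0 and hence z ≤ (1/2)[168 + √(28224 + 4·6486816)] = (1/2)[168 + √25975488] ≈ (1/2)(168 + 5096.6153) = 2632.3077.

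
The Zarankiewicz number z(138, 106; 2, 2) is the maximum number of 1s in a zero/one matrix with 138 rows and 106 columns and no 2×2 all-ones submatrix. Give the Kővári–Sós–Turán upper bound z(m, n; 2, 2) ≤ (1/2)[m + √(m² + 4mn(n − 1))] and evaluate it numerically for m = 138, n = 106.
z(138, 106; 2, 2) ≤ (1/2)[138 + √(138² + 4·138·106·105)] = (1/2)[138 + √6162804] = 1310.2498

Kővári–Sós–Turán: let r_1, ..., r_138 be the row sums and z = Σ r_i the total number of 1s. Each pair of columns can share at most one row with both entries 1 (else a 2×2 all-ones block appears), so Σ_i C(r_i, 2) ≤ C(106, 2) = 5565. By convexity Σ_i C(r_i, 2) ≥ 138·C(z/138, 2) = z(z − 138)/(2·138), giving z² − 138z − 138·106·105 ≤ 0 and hence z ≤ (1/2)[138 + √(19044 + 4·1535940)] = (1/2)[138 + √6162804] ≈ (1/2)(138 + 2482.4995) = 1310.2498.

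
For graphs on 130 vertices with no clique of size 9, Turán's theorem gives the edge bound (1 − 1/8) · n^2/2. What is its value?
Turán density bound = (7/8) · 130^2/2 = 29575/4 ≈ 7393.75

Turán's theorem: ex(n, K_{r+1}) is achieved by the complete r-partite Turán graph T(n, r) with parts as balanced as possible, and is at most (1 − 1/r) · n^2/2. For r = 8, n = 130: the density bound is (7/8) · 16900/2 = 29575/4 ≈ 7393.75. The integer-valued extremum is e(T(130, 8)) = 7393, which is strictly less than the density bound 29575/4 since 8 ∤ 130 (the parts of T(130, 8) cannot all be equal).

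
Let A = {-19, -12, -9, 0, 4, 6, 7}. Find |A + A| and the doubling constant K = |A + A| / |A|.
K = |A + A| / |A| = 26/7

Enumerate A + A = {a + b : a, b ∈ A}. With |A| = 7, there are |A|^2 = 49 ordered sum pairs; collecting distinct values, A + A = {-38, -31, -28, -24, -21, -19, -18, -15, -13, -12, -9, -8, -6, -5, -3, -2, 0, 4, 6, 7, 8, 10, 11, 12, 13, 14}, so |A + A| = 26. Thus K = 26/7. For comparison, the minimum possible |A + A| over all 7-element sets is 2·7 − 1 = 13 (so min K = 13/7), attained only by arithmetic progressions.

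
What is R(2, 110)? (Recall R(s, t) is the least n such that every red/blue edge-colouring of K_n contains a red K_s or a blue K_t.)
R(2, 110) = 110

R(2, k) = k for all k ≥ 2: in a 2-colouring of K_k, either some edge is red (a red K_2) or all edges are blue (a blue K_k). And K_{109} coloured all-blue has no blue K_110, so R(2, 110) > 109. Hence R(2, 110) = 110.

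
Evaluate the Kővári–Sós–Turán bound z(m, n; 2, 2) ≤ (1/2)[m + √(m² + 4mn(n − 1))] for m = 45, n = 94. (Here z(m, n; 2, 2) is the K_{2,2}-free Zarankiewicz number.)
z(45, 94; 2, 2) ≤ (1/2)[45 + √(45² + 4·45·94·93)] = (1/2)[45 + √1575585] = 650.1115

Kővári–Sós–Turán: let r_1, ..., r_45 be the row sums and z = Σ r_i the total number of 1s. Each pair of columns can share at most one row with both entries 1 (else a 2×2 all-ones block appears), so Σ_i C(r_i, 2) ≤ C(94, 2) = 4371. By convexity Σ_i C(r_i, 2) ≥ 45·C(z/45, 2) = z(z − 45)/(2·45), giving z² − 45z − 45·94·93 ≤ 0 and hence z ≤ (1/2)[45 + √(2025 + 4·393390)] = (1/2)[45 + √1575585] ≈ (1/2)(45 + 1255.2231) = 650.1115.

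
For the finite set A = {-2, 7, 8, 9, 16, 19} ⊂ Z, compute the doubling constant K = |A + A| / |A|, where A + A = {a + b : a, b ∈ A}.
K = |A + A| / |A| = 18/6 = 3

Enumerate A + A = {a + b : a, b ∈ A}. With |A| = 6, there are |A|^2 = 36 ordered sum pairs; collecting distinct values, A + A = {-4, 5, 6, 7, 14, 15, 16, 17, 18, 23, 24, 25, 26, 27, 28, 32, 35, 38}, so |A + A| = 18. Thus K = 18/6 = 3. For comparison, the minimum possible |A + A| over all 6-element sets is 2·6 − 1 = 11 (so min K = 11/6), attained only by arithmetic progressions.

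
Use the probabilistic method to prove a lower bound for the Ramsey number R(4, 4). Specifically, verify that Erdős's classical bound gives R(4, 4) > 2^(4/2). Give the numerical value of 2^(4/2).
2^(4/2) = 4; so R(4, 4) > 4

Colour each edge of K_n uniformly at random with red/blue. The expected number of monochromatic K_4 is C(n, 4) · 2 · 2^(−C(4,2)). If C(n, 4) · 2^(1 − C(4,2)) < 1, then with positive probability no monochromatic K_4 exists, so R(4, 4) > n. The standard estimate C(n, 4) ≤ n^4/4! shows this inequality holds whenever n ≤ 2^(4/2) (since 4! · 2^(C(4,2) − 1) > 2^(4^2/2) ≥ n^4). Hence R(4, 4) > 2^(4/2) = 4.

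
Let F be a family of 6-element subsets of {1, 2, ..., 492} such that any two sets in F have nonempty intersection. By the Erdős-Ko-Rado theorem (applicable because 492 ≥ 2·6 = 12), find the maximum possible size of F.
max |F| = C(491, 5) = 232998952438

Erdős-Ko-Rado (1961): when n ≥ 2k, max |F| = C(n−1, k−1). The bound is attained by the star {A : i ∈ A} for any fixed i ∈ [n]. Here C(492−1, 6−1) = C(491, 5) = 232998952438.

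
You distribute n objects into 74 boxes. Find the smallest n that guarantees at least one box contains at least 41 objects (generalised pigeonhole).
n = (41 − 1)·74 + 1 = 2961

By the generalised pigeonhole principle, to guarantee some box contains ≥ r objects we need more than (r − 1) · k objects total. Threshold: n = (r − 1) · k + 1. With r = 41 and k = 74: n = 40 · 74 + 1 = 2960 + 1 = 2961. For n = 2960 = 40 · 74, we can put exactly 40 objects in every box, avoiding 41 in any single one — so 2961 is tight.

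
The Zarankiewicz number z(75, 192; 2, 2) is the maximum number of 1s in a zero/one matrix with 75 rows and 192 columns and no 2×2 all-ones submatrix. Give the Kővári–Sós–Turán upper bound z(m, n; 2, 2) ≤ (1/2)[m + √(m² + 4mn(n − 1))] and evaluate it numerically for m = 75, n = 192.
z(75, 192; 2, 2) ≤ (1/2)[75 + √(75² + 4·75·192·191)] = (1/2)[75 + √11007225] = 1696.3569

Kővári–Sós–Turán: let r_1, ..., r_75 be the row sums and z = Σ r_i the total number of 1s. Each pair of columns can share at most one row with both entries 1 (else a 2×2 all-ones block appears), so Σ_i C(r_i, 2) ≤ C(192, 2) = 18336. By convexity Σ_i C(r_i, 2) ≥ 75·C(z/75, 2) = z(z − 75)/(2·75), giving z² − 75z − 75·192·191 ≤ 0 and hence z ≤ (1/2)[75 + √(5625 + 4·2750400)] = (1/2)[75 + √11007225] ≈ (1/2)(75 + 3317.7138) = 1696.3569.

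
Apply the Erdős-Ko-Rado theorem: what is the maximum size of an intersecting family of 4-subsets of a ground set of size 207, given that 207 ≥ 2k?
max |F| = C(206, 3) = 1435820

Erdős-Ko-Rado (1961): when n ≥ 2k, max |F| = C(n−1, k−1). The bound is attained by the star {A : i ∈ A} for any fixed i ∈ [n]. Here C(207−1, 4−1) = C(206, 3) = 1435820.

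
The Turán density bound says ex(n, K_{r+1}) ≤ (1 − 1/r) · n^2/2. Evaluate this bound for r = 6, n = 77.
Turán density bound = (5/6) · 77^2/2 = 29645/12 ≈ 2470.4167

Turán's theorem: ex(n, K_{r+1}) is achieved by the complete r-partite Turán graph T(n, r) with parts as balanced as possible, and is at most (1 − 1/r) · n^2/2. For r = 6, n = 77: the density bound is (5/6) · 5929/2 = 29645/12 ≈ 2470.4167. The integer-valued extremum is e(T(77, 6)) = 2470, which is strictly less than the density bound 29645/12 since 6 ∤ 77 (the parts of T(77, 6) cannot all be equal).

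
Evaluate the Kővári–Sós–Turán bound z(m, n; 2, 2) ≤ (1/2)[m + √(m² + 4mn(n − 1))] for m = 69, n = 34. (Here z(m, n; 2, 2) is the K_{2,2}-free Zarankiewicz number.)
z(69, 34; 2, 2) ≤ (1/2)[69 + √(69² + 4·69·34·33)] = (1/2)[69 + √314433] = 314.8716

Kővári–Sós–Turán: let r_1, ..., r_69 be the row sums and z = Σ r_i the total number of 1s. Each pair of columns can share at most one row with both entries 1 (else a 2×2 all-ones block appears), so Σ_i C(r_i, 2) ≤ C(34, 2) = 561. By convexity Σ_i C(r_i, 2) ≥ 69·C(z/69, 2) = z(z − 69)/(2·69), giving z² − 69z − 69·34·33 ≤ 0 and hence z ≤ (1/2)[69 + √(4761 + 4·77418)] = (1/2)[69 + √314433] ≈ (1/2)(69 + 560.7433) = 314.8716.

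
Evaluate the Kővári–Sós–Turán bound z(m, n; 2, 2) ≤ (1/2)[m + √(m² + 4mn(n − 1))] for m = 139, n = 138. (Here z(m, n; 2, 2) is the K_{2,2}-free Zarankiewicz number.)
z(139, 138; 2, 2) ≤ (1/2)[139 + √(139² + 4·139·138·137)] = (1/2)[139 + √10531057] = 1692.0795

Kővári–Sós–Turán: let r_1, ..., r_139 be the row sums and z = Σ r_i the total number of 1s. Each pair of columns can share at most one row with both entries 1 (else a 2×2 all-ones block appears), so Σ_i C(r_i, 2) ≤ C(138, 2) = 9453. By convexity Σ_i C(r_i, 2) ≥ 139·C(z/139, 2) = z(z − 139)/(2·139), giving z² − 139z − 139·138·137 ≤ 0 and hence z ≤ (1/2)[139 + √(19321 + 4·2627934)] = (1/2)[139 + √10531057] ≈ (1/2)(139 + 3245.159) = 1692.0795.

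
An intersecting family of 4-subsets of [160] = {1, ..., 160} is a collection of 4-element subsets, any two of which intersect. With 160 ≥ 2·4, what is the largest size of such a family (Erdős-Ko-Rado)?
max |F| = C(159, 3) = 657359

Erdős-Ko-Rado (1961): when n ≥ 2k, max |F| = C(n−1, k−1). The bound is attained by the star {A : i ∈ A} for any fixed i ∈ [n]. Here C(160−1, 4−1) = C(159, 3) = 657359.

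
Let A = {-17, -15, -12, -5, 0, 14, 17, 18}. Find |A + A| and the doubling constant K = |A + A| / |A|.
K = |A + A| / |A| = 33/8

Enumerate A + A = {a + b : a, b ∈ A}. With |A| = 8, there are |A|^2 = 64 ordered sum pairs; collecting distinct values, A + A = {-34, -32, -30, -29, -27, -24, -22, -20, -17, -15, -12, -10, -5, -3, -1, 0, 1, 2, 3, 5, 6, 9, 12, 13, 14, 17, 18, 28, 31, 32, 34, 35, 36}, so |A + A| = 33. Thus K = 33/8. For comparison, the minimum possible |A + A| over all 8-element sets is 2·8 − 1 = 15 (so min K = 15/8), attained only by arithmetic progressions.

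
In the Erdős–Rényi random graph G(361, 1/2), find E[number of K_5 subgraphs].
E[# K_5] = C(361, 5) · (1/2)^C(5, 2) = 49690589382 / 2^10 = 24845294691/512 ≈ 48525966.193359

For each 5-subset S of vertices (there are C(361, 5) = 49690589382 such S), let X_S = 1 if S induces a K_5 (all C(5, 2) = 10 edges present). Then P(X_S = 1) = (1/2)^10 = 1/1024. By linearity of expectation, E[# K_5] = C(361, 5) · (1/2)^10 = 49690589382 / 1024 = 24845294691/512 ≈ 48525966.193359.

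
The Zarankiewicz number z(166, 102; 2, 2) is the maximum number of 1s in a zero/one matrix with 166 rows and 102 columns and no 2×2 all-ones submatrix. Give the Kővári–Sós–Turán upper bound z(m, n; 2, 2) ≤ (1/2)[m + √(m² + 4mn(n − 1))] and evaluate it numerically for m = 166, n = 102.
z(166, 102; 2, 2) ≤ (1/2)[166 + √(166² + 4·166·102·101)] = (1/2)[166 + √6868084] = 1393.3515

Kővári–Sós–Turán: let r_1, ..., r_166 be the row sums and z = Σ r_i the total number of 1s. Each pair of columns can share at most one row with both entries 1 (else a 2×2 all-ones block appears), so Σ_i C(r_i, 2) ≤ C(102, 2) = 5151. By convexity Σ_i C(r_i, 2) ≥ 166·C(z/166, 2) = z(z − 166)/(2·166), giving z² − 166z − 166·102·101 ≤ 0 and hence z ≤ (1/2)[166 + √(27556 + 4·1710132)] = (1/2)[166 + √6868084] ≈ (1/2)(166 + 2620.703) = 1393.3515.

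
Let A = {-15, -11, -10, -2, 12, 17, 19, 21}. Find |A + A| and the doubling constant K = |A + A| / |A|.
K = |A + A| / |A| = 32/8 = 4

Enumerate A + A = {a + b : a, b ∈ A}. With |A| = 8, there are |A|^2 = 64 ordered sum pairs; collecting distinct values, A + A = {-30, -26, -25, -22, -21, -20, -17, -13, -12, -4, -3, 1, 2, 4, 6, 7, 8, 9, 10, 11, 15, 17, 19, 24, 29, 31, 33, 34, 36, 38, 40, 42}, so |A + A| = 32. Thus K = 32/8 = 4. For comparison, the minimum possible |A + A| over all 8-element sets is 2·8 − 1 = 15 (so min K = 15/8), attained only by arithmetic progressions.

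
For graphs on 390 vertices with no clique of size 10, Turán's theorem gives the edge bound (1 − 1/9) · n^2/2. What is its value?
Turán density bound = (8/9) · 390^2/2 = 67600

Turán's theorem: ex(n, K_{r+1}) is achieved by the complete r-partite Turán graph T(n, r) with parts as balanced as possible, and is at most (1 − 1/r) · n^2/2. For r = 9, n = 390: the density bound is (8/9) · 152100/2 = 67600. The integer-valued extremum is e(T(390, 9)) = 67599, which is strictly less than the density bound 67600 since 9 ∤ 390 (the parts of T(390, 9) cannot all be equal).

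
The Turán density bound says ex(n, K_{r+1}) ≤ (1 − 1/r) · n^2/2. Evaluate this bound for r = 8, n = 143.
Turán density bound = (7/8) · 143^2/2 = 143143/16 ≈ 8946.4375

Turán's theorem: ex(n, K_{r+1}) is achieved by the complete r-partite Turán graph T(n, r) with parts as balanced as possible, and is at most (1 − 1/r) · n^2/2. For r = 8, n = 143: the density bound is (7/8) · 20449/2 = 143143/16 ≈ 8946.4375. The integer-valued extremum is e(T(143, 8)) = 8946, which is strictly less than the density bound 143143/16 since 8 ∤ 143 (the parts of T(143, 8) cannot all be equal).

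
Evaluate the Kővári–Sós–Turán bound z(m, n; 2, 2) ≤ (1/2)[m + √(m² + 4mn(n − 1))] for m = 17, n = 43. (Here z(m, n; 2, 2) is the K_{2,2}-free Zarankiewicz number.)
z(17, 43; 2, 2) ≤ (1/2)[17 + √(17² + 4·17·43·42)] = (1/2)[17 + √123097] = 183.9259

Kővári–Sós–Turán: let r_1, ..., r_17 be the row sums and z = Σ r_i the total number of 1s. Each pair of columns can share at most one row with both entries 1 (else a 2×2 all-ones block appears), so Σ_i C(r_i, 2) ≤ C(43, 2) = 903. By convexity Σ_i C(r_i, 2) ≥ 17·C(z/17, 2) = z(z − 17)/(2·17), giving z² − 17z − 17·43·42 ≤ 0 and hence z ≤ (1/2)[17 + √(289 + 4·30702)] = (1/2)[17 + √123097] ≈ (1/2)(17 + 350.8518) = 183.9259.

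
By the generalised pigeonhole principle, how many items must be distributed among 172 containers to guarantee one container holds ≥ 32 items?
n = (32 − 1)·172 + 1 = 5333

By the generalised pigeonhole principle, to guarantee some box contains ≥ r objects we need more than (r − 1) · k objects total. Threshold: n = (r − 1) · k + 1. With r = 32 and k = 172: n = 31 · 172 + 1 = 5332 + 1 = 5333. For n = 5332 = 31 · 172, we can put exactly 31 objects in every box, avoiding 32 in any single one — so 5333 is tight.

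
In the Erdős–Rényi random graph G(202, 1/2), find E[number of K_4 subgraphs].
E[# K_4] = C(202, 4) · (1/2)^C(4, 2) = 67331650 / 2^6 = 33665825/32 = 1052057.03125

For each 4-subset S of vertices (there are C(202, 4) = 67331650 such S), let X_S = 1 if S induces a K_4 (all C(4, 2) = 6 edges present). Then P(X_S = 1) = (1/2)^6 = 1/64. By linearity of expectation, E[# K_4] = C(202, 4) · (1/2)^6 = 67331650 / 64 = 33665825/32 = 1052057.03125.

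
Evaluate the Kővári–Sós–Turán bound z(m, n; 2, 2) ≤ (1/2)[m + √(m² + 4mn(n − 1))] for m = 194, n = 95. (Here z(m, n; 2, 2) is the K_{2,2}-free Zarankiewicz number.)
z(194, 95; 2, 2) ≤ (1/2)[194 + √(194² + 4·194·95·94)] = (1/2)[194 + √6967316] = 1416.7837

Kővári–Sós–Turán: let r_1, ..., r_194 be the row sums and z = Σ r_i the total number of 1s. Each pair of columns can share at most one row with both entries 1 (else a 2×2 all-ones block appears), so Σ_i C(r_i, 2) ≤ C(95, 2) = 4465. By convexity Σ_i C(r_i, 2) ≥ 194·C(z/194, 2) = z(z − 194)/(2·194), giving z² − 194z − 194·95·94 ≤ 0 and hence z ≤ (1/2)[194 + √(37636 + 4·1732420)] = (1/2)[194 + √6967316] ≈ (1/2)(194 + 2639.5674) = 1416.7837.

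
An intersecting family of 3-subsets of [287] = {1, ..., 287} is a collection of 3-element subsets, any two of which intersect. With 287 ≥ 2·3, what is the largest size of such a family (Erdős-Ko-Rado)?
max |F| = C(286, 2) = 40755

The Erdős-Ko-Rado theorem states: for n ≥ 2k, an intersecting family of k-subsets of an n-element set has size at most C(n − 1, k − 1), with equality for 'star' families {A ⊆ [n] : |A| = k, i ∈ A} (fix an element i). For n = 287, k = 3: C(286, 2) = 40755.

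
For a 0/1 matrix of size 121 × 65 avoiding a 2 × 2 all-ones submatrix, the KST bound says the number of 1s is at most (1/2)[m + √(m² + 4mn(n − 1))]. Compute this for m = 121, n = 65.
z(121, 65; 2, 2) ≤ (1/2)[121 + √(121² + 4·121·65·64)] = (1/2)[121 + √2028081] = 772.5535

Kővári–Sós–Turán: let r_1, ..., r_121 be the row sums and z = Σ r_i the total number of 1s. Each pair of columns can share at most one row with both entries 1 (else a 2×2 all-ones block appears), so Σ_i C(r_i, 2) ≤ C(65, 2) = 2080. By convexity Σ_i C(r_i, 2) ≥ 121·C(z/121, 2) = z(z − 121)/(2·121), giving z² − 121z − 121·65·64 ≤ 0 and hence z ≤ (1/2)[121 + √(14641 + 4·503360)] = (1/2)[121 + √2028081] ≈ (1/2)(121 + 1424.1071) = 772.5535.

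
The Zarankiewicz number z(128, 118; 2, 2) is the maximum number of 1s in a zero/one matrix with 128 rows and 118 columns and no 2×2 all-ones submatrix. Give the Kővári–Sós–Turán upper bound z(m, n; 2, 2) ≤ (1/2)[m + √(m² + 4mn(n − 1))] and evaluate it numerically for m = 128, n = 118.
z(128, 118; 2, 2) ≤ (1/2)[128 + √(128² + 4·128·118·117)] = (1/2)[128 + √7085056] = 1394.8884

Kővári–Sós–Turán: let r_1, ..., r_128 be the row sums and z = Σ r_i the total number of 1s. Each pair of columns can share at most one row with both entries 1 (else a 2×2 all-ones block appears), so Σ_i C(r_i, 2) ≤ C(118, 2) = 6903. By convexity Σ_i C(r_i, 2) ≥ 128·C(z/128, 2) = z(z − 128)/(2·128), giving z² − 128z − 128·118·117 ≤ 0 and hence z ≤ (1/2)[128 + √(16384 + 4·1767168)] = (1/2)[128 + √7085056] ≈ (1/2)(128 + 2661.7769) = 1394.8884.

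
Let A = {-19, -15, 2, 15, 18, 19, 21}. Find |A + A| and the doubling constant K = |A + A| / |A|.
K = |A + A| / |A| = 25/7

Enumerate A + A = {a + b : a, b ∈ A}. With |A| = 7, there are |A|^2 = 49 ordered sum pairs; collecting distinct values, A + A = {-38, -34, -30, -17, -13, -4, -1, 0, 2, 3, 4, 6, 17, 20, 21, 23, 30, 33, 34, 36, 37, 38, 39, 40, 42}, so |A + A| = 25. Thus K = 25/7. For comparison, the minimum possible |A + A| over all 7-element sets is 2·7 − 1 = 13 (so min K = 13/7), attained only by arithmetic progressions.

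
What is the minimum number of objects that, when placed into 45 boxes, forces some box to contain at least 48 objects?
n = (48 − 1)·45 + 1 = 2116

By the generalised pigeonhole principle, to guarantee some box contains ≥ r objects we need more than (r − 1) · k objects total. Threshold: n = (r − 1) · k + 1. With r = 48 and k = 45: n = 47 · 45 + 1 = 2115 + 1 = 2116. For n = 2115 = 47 · 45, we can put exactly 47 objects in every box, avoiding 48 in any single one — so 2116 is tight.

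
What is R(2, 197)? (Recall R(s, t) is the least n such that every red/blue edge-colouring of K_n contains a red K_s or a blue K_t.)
R(2, 197) = 197

R(2, k) = k for all k ≥ 2: in a 2-colouring of K_k, either some edge is red (a red K_2) or all edges are blue (a blue K_k). And K_{196} coloured all-blue has no blue K_197, so R(2, 197) > 196. Hence R(2, 197) = 197.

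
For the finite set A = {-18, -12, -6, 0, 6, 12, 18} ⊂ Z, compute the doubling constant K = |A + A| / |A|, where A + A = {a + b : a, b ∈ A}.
K = |A + A| / |A| = 13/7

Enumerate A + A = {a + b : a, b ∈ A}. With |A| = 7, there are |A|^2 = 49 ordered sum pairs; collecting distinct values, A + A = {-36, -30, -24, -18, -12, -6, 0, 6, 12, 18, 24, 30, 36}, so |A + A| = 13. Thus K = 13/7. Here |A + A| = 2|A| − 1 = 13, the minimum possible — so K = 13/7 is minimal, which holds iff A is an arithmetic progression.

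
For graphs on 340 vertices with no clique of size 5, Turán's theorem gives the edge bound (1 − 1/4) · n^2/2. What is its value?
Turán density bound = (3/4) · 340^2/2 = 43350

Turán's theorem: ex(n, K_{r+1}) is achieved by the complete r-partite Turán graph T(n, r) with parts as balanced as possible, and is at most (1 − 1/r) · n^2/2. For r = 4, n = 340: the density bound is (3/4) · 115600/2 = 43350. Since 4 ∣ 340, the Turán graph T(340, 4) has parts of equal size 85, and its edge count e(T(340, 4)) = 43350 attains the density bound exactly.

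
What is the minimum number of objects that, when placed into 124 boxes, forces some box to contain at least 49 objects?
n = (49 − 1)·124 + 1 = 5953

By the generalised pigeonhole principle, to guarantee some box contains ≥ r objects we need more than (r − 1) · k objects total. Threshold: n = (r − 1) · k + 1. With r = 49 and k = 124: n = 48 · 124 + 1 = 5952 + 1 = 5953. For n = 5952 = 48 · 124, we can put exactly 48 objects in every box, avoiding 49 in any single one — so 5953 is tight.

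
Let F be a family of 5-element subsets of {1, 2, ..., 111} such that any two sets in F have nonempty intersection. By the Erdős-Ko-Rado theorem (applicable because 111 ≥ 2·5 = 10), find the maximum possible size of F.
max |F| = C(110, 4) = 5773185

Erdős-Ko-Rado (1961): when n ≥ 2k, max |F| = C(n−1, k−1). The bound is attained by the star {A : i ∈ A} for any fixed i ∈ [n]. Here C(111−1, 5−1) = C(110, 4) = 5773185.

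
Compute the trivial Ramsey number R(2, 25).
R(2, 25) = 25

R(2, k) = k for all k ≥ 2: in a 2-colouring of K_k, either some edge is red (a red K_2) or all edges are blue (a blue K_k). And K_{24} coloured all-blue has no blue K_25, so R(2, 25) > 24. Hence R(2, 25) = 25.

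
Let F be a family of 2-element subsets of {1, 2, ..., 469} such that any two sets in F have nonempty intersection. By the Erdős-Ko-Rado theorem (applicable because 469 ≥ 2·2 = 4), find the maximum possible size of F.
max |F| = C(468, 1) = 468

Erdős-Ko-Rado (1961): when n ≥ 2k, max |F| = C(n−1, k−1). The bound is attained by the star {A : i ∈ A} for any fixed i ∈ [n]. Here C(469−1, 2−1) = C(468, 1) = 468.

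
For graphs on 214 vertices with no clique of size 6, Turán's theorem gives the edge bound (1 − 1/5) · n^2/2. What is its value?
Turán density bound = (4/5) · 214^2/2 = 91592/5 ≈ 18318.4

Turán's theorem: ex(n, K_{r+1}) is achieved by the complete r-partite Turán graph T(n, r) with parts as balanced as possible, and is at most (1 − 1/r) · n^2/2. For r = 5, n = 214: the density bound is (4/5) · 45796/2 = 91592/5 ≈ 18318.4. The integer-valued extremum is e(T(214, 5)) = 18318, which is strictly less than the density bound 91592/5 since 5 ∤ 214 (the parts of T(214, 5) cannot all be equal).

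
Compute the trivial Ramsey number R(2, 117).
R(2, 117) = 117

R(2, k) = k for all k ≥ 2: in a 2-colouring of K_k, either some edge is red (a red K_2) or all edges are blue (a blue K_k). And K_{116} coloured all-blue has no blue K_117, so R(2, 117) > 116. Hence R(2, 117) = 117.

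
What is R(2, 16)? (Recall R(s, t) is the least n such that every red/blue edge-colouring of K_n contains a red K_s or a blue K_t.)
R(2, 16) = 16

R(2, k) = k for all k ≥ 2: in a 2-colouring of K_k, either some edge is red (a red K_2) or all edges are blue (a blue K_k). And K_{15} coloured all-blue has no blue K_16, so R(2, 16) > 15. Hence R(2, 16) = 16.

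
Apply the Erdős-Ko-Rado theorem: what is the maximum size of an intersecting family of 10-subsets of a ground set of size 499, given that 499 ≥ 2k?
max |F| = C(498, 9) = 4827542625768602740

Erdős-Ko-Rado (1961): when n ≥ 2k, max |F| = C(n−1, k−1). The bound is attained by the star {A : i ∈ A} for any fixed i ∈ [n]. Here C(499−1, 10−1) = C(498, 9) = 4827542625768602740.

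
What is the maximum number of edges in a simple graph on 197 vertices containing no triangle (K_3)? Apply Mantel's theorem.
ex(197, K_3) = ⌊197^2/4⌋ = 9702

Mantel (1907): a triangle-free graph on n vertices has at most ⌊n^2/4⌋ edges, with equality for the complete bipartite graph K_{⌊n/2⌋, ⌈n/2⌉}. For n = 197: ⌊197^2/4⌋ = ⌊38809/4⌋ = 9702. The extremal graph is K_{98, 99}, which has 98·99 = 9702 edges.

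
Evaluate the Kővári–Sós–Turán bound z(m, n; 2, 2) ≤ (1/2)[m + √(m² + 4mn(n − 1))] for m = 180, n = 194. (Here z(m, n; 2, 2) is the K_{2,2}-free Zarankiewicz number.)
z(180, 194; 2, 2) ≤ (1/2)[180 + √(180² + 4·180·194·193)] = (1/2)[180 + √26990640] = 2687.6258

Kővári–Sós–Turán: let r_1, ..., r_180 be the row sums and z = Σ r_i the total number of 1s. Each pair of columns can share at most one row with both entries 1 (else a 2×2 all-ones block appears), so Σ_i C(r_i, 2) ≤ C(194, 2) = 18721. By convexity Σ_i C(r_i, 2) ≥ 180·C(z/180, 2) = z(z − 180)/(2·180), giving z² − 180z − 180·194·193 ≤ 0 and hence z ≤ (1/2)[180 + √(32400 + 4·6739560)] = (1/2)[180 + √26990640] ≈ (1/2)(180 + 5195.2517) = 2687.6258.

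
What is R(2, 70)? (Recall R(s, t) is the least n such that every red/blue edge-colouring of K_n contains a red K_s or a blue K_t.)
R(2, 70) = 70

R(2, k) = k for all k ≥ 2: in a 2-colouring of K_k, either some edge is red (a red K_2) or all edges are blue (a blue K_k). And K_{69} coloured all-blue has no blue K_70, so R(2, 70) > 69. Hence R(2, 70) = 70.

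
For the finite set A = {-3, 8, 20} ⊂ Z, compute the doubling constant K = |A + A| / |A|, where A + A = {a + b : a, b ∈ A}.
K = |A + A| / |A| = 6/3 = 2

Enumerate A + A = {a + b : a, b ∈ A}. With |A| = 3, there are |A|^2 = 9 ordered sum pairs; collecting distinct values, A + A = {-6, 5, 16, 17, 28, 40}, so |A + A| = 6. Thus K = 6/3 = 2. For comparison, the minimum possible |A + A| over all 3-element sets is 2·3 − 1 = 5 (so min K = 5/3), attained only by arithmetic progressions.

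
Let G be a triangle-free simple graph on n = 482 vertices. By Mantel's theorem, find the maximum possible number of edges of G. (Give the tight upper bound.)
ex(482, K_3) = ⌊482^2/4⌋ = 58081

Mantel (1907): a triangle-free graph on n vertices has at most ⌊n^2/4⌋ edges, with equality for the complete bipartite graph K_{⌊n/2⌋, ⌈n/2⌉}. For n = 482: ⌊482^2/4⌋ = ⌊232324/4⌋ = 58081. The extremal graph is K_{241, 241}, which has 241·241 = 58081 edges.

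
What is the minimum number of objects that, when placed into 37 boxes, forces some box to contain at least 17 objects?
n = (17 − 1)·37 + 1 = 593

By the generalised pigeonhole principle, to guarantee some box contains ≥ r objects we need more than (r − 1) · k objects total. Threshold: n = (r − 1) · k + 1. With r = 17 and k = 37: n = 16 · 37 + 1 = 592 + 1 = 593. For n = 592 = 16 · 37, we can put exactly 16 objects in every box, avoiding 17 in any single one — so 593 is tight.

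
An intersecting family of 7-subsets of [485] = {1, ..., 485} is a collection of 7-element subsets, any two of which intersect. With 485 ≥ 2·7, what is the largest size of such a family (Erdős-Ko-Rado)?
max |F| = C(484, 6) = 17307281655664

Erdős-Ko-Rado (1961): when n ≥ 2k, max |F| = C(n−1, k−1). The bound is attained by the star {A : i ∈ A} for any fixed i ∈ [n]. Here C(485−1, 7−1) = C(484, 6) = 17307281655664.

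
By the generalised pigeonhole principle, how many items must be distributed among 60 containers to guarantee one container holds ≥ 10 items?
n = (10 − 1)·60 + 1 = 541

By the generalised pigeonhole principle, to guarantee some box contains ≥ r objects we need more than (r − 1) · k objects total. Threshold: n = (r − 1) · k + 1. With r = 10 and k = 60: n = 9 · 60 + 1 = 540 + 1 = 541. For n = 540 = 9 · 60, we can put exactly 9 objects in every box, avoiding 10 in any single one — so 541 is tight.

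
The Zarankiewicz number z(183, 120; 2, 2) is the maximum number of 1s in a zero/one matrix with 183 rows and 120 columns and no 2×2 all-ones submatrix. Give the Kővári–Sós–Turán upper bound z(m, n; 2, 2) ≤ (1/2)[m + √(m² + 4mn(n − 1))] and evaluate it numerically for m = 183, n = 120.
z(183, 120; 2, 2) ≤ (1/2)[183 + √(183² + 4·183·120·119)] = (1/2)[183 + √10486449] = 1710.6394

Kővári–Sós–Turán: let r_1, ..., r_183 be the row sums and z = Σ r_i the total number of 1s. Each pair of columns can share at most one row with both entries 1 (else a 2×2 all-ones block appears), so Σ_i C(r_i, 2) ≤ C(120, 2) = 7140. By convexity Σ_i C(r_i, 2) ≥ 183·C(z/183, 2) = z(z − 183)/(2·183), giving z² − 183z − 183·120·119 ≤ 0 and hence z ≤ (1/2)[183 + √(33489 + 4·2613240)] = (1/2)[183 + √10486449] ≈ (1/2)(183 + 3238.2787) = 1710.6394.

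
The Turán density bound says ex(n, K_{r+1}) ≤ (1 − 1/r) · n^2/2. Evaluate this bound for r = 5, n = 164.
Turán density bound = (4/5) · 164^2/2 = 53792/5 ≈ 10758.4

Turán's theorem: ex(n, K_{r+1}) is achieved by the complete r-partite Turán graph T(n, r) with parts as balanced as possible, and is at most (1 − 1/r) · n^2/2. For r = 5, n = 164: the density bound is (4/5) · 26896/2 = 53792/5 ≈ 10758.4. The integer-valued extremum is e(T(164, 5)) = 10758, which is strictly less than the density bound 53792/5 since 5 ∤ 164 (the parts of T(164, 5) cannot all be equal).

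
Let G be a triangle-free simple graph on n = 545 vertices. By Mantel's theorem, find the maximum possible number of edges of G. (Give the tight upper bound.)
ex(545, K_3) = ⌊545^2/4⌋ = 74256

Mantel (1907): a triangle-free graph on n vertices has at most ⌊n^2/4⌋ edges, with equality for the complete bipartite graph K_{⌊n/2⌋, ⌈n/2⌉}. For n = 545: ⌊545^2/4⌋ = ⌊297025/4⌋ = 74256. The extremal graph is K_{272, 273}, which has 272·273 = 74256 edges.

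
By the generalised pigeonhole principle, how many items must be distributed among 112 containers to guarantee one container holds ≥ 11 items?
n = (11 − 1)·112 + 1 = 1121

By the generalised pigeonhole principle, to guarantee some box contains ≥ r objects we need more than (r − 1) · k objects total. Threshold: n = (r − 1) · k + 1. With r = 11 and k = 112: n = 10 · 112 + 1 = 1120 + 1 = 1121. For n = 1120 = 10 · 112, we can put exactly 10 objects in every box, avoiding 11 in any single one — so 1121 is tight.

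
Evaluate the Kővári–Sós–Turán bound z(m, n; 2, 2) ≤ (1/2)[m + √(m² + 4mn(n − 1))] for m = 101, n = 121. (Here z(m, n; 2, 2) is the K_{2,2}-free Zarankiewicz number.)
z(101, 121; 2, 2) ≤ (1/2)[101 + √(101² + 4·101·121·120)] = (1/2)[101 + √5876281] = 1262.5521

Kővári–Sós–Turán: let r_1, ..., r_101 be the row sums and z = Σ r_i the total number of 1s. Each pair of columns can share at most one row with both entries 1 (else a 2×2 all-ones block appears), so Σ_i C(r_i, 2) ≤ C(121, 2) = 7260. By convexity Σ_i C(r_i, 2) ≥ 101·C(z/101, 2) = z(z − 101)/(2·101), giving z² − 101z − 101·121·120 ≤ 0 and hence z ≤ (1/2)[101 + √(10201 + 4·1466520)] = (1/2)[101 + √5876281] ≈ (1/2)(101 + 2424.1042) = 1262.5521.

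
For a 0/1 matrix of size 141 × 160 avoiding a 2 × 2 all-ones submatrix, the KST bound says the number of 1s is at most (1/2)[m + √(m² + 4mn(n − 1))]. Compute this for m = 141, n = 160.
z(141, 160; 2, 2) ≤ (1/2)[141 + √(141² + 4·141·160·159)] = (1/2)[141 + √14368041] = 1965.7599

Kővári–Sós–Turán: let r_1, ..., r_141 be the row sums and z = Σ r_i the total number of 1s. Each pair of columns can share at most one row with both entries 1 (else a 2×2 all-ones block appears), so Σ_i C(r_i, 2) ≤ C(160, 2) = 12720. By convexity Σ_i C(r_i, 2) ≥ 141·C(z/141, 2) = z(z − 141)/(2·141), giving z² − 141z − 141·160·159 ≤ 0 and hence z ≤ (1/2)[141 + √(19881 + 4·3587040)] = (1/2)[141 + √14368041] ≈ (1/2)(141 + 3790.5199) = 1965.7599.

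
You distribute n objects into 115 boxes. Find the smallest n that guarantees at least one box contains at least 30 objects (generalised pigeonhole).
n = (30 − 1)·115 + 1 = 3336

By the generalised pigeonhole principle, to guarantee some box contains ≥ r objects we need more than (r − 1) · k objects total. Threshold: n = (r − 1) · k + 1. With r = 30 and k = 115: n = 29 · 115 + 1 = 3335 + 1 = 3336. For n = 3335 = 29 · 115, we can put exactly 29 objects in every box, avoiding 30 in any single one — so 3336 is tight.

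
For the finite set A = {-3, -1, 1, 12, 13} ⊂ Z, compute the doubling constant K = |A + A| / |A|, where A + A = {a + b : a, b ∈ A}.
K = |A + A| / |A| = 14/5

Enumerate A + A = {a + b : a, b ∈ A}. With |A| = 5, there are |A|^2 = 25 ordered sum pairs; collecting distinct values, A + A = {-6, -4, -2, 0, 2, 9, 10, 11, 12, 13, 14, 24, 25, 26}, so |A + A| = 14. Thus K = 14/5. For comparison, the minimum possible |A + A| over all 5-element sets is 2·5 − 1 = 9 (so min K = 9/5), attained only by arithmetic progressions.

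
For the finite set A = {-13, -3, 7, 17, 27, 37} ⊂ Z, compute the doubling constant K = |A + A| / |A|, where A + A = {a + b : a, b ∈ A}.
K = |A + A| / |A| = 11/6

Enumerate A + A = {a + b : a, b ∈ A}. With |A| = 6, there are |A|^2 = 36 ordered sum pairs; collecting distinct values, A + A = {-26, -16, -6, 4, 14, 24, 34, 44, 54, 64, 74}, so |A + A| = 11. Thus K = 11/6. Here |A + A| = 2|A| − 1 = 11, the minimum possible — so K = 11/6 is minimal, which holds iff A is an arithmetic progression.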